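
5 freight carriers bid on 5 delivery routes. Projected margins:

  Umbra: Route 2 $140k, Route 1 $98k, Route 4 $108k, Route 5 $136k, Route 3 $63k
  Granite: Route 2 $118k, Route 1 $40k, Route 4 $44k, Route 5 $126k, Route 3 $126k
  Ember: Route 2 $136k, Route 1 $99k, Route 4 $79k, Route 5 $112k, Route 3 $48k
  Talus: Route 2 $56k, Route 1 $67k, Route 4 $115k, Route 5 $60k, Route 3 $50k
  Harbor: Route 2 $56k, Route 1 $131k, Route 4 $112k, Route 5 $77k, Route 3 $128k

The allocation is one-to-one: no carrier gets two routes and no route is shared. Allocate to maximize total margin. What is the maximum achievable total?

Optimal: Umbra→Route 5 ($136k), Granite→Route 3 ($126k), Ember→Route 2 ($136k), Talus→Route 4 ($115k), Harbor→Route 1 ($131k) — total 136+126+136+115+131 = $644k.
Max-entry greedy (repeatedly take the single best remaining cell) gives $560k, worse by 84.
Next-best assignment: Umbra→Route 2, Granite→Route 3, Ember→Route 5, Talus→Route 4, Harbor→Route 1 = $624k.

Maximum total: $644k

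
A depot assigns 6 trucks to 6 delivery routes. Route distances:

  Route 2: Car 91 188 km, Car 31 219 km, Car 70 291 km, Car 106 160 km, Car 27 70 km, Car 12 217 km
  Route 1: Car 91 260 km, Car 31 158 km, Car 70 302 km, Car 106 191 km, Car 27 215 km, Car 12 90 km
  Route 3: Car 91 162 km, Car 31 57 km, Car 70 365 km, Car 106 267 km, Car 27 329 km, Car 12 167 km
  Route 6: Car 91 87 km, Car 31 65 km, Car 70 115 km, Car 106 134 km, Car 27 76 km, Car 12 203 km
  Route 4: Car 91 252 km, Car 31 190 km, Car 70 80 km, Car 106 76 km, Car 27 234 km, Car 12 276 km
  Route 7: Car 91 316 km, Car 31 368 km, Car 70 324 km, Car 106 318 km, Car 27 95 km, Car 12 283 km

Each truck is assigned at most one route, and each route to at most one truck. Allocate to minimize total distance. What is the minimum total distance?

Minimum total: 569 km

Optimal: Car 91→Route 6 (87 km), Car 31→Route 3 (57 km), Car 70→Route 4 (80 km), Car 106→Route 2 (160 km), Car 27→Route 7 (95 km), Car 12→Route 1 (90 km) — total 87+57+80+160+95+90 = 569 km.
Min-entry greedy (repeatedly take the single cheapest remaining cell) gives 704 km, worse by 135.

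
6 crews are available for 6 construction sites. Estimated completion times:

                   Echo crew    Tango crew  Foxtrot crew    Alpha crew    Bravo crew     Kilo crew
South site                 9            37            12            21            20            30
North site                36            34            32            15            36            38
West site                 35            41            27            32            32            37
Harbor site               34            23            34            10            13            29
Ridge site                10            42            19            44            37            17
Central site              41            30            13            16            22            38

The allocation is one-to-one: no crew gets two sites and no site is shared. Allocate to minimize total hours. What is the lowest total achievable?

Min total: 108 hours

Optimal: Echo crew→South site (9 hours), Tango crew→West site (41 hours), Foxtrot crew→Central site (13 hours), Alpha crew→North site (15 hours), Bravo crew→Harbor site (13 hours), Kilo crew→Ridge site (17 hours) — total 9+41+13+15+13+17 = 108 hours.
Swapping Alpha crew↔Foxtrot crew (Alpha crew→Central site 16 hours, Foxtrot crew→North site 32 hours) adds 20.
No other one-to-one assignment undercuts 108 hours.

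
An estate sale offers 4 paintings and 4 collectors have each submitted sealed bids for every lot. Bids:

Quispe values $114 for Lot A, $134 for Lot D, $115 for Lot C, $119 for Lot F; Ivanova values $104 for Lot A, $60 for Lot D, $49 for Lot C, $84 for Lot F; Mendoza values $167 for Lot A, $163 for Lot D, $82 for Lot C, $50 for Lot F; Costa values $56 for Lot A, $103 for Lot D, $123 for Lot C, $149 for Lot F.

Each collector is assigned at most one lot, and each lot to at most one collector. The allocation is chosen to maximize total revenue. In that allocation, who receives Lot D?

Optimal: Quispe→Lot C ($115), Ivanova→Lot A ($104), Mendoza→Lot D ($163), Costa→Lot F ($149) — total 115+104+163+149 = $531.
Column-greedy (each lot in turn goes to its best remaining collector) gives $508, worse by 23.
Next-best assignment: Quispe→Lot F, Ivanova→Lot A, Mendoza→Lot D, Costa→Lot C = $509.
Swapping Costa↔Ivanova (Costa→Lot A $56, Ivanova→Lot F $84) loses 113.
Mendoza's own top lot is Lot A ($167), but forcing Mendoza→Lot A and reassigning the rest optimally gives only $508 — worse by 23.

Mendoza receives Lot D.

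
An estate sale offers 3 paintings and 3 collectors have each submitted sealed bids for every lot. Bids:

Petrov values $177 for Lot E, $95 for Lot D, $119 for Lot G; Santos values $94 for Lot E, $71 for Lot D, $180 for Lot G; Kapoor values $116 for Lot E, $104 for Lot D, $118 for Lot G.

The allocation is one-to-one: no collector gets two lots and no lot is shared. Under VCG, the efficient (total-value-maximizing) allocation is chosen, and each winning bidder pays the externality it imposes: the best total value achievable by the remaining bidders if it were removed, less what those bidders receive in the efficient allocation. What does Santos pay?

Efficient allocation: Petrov→Lot E ($177), Santos→Lot G ($180), Kapoor→Lot D ($104); total welfare W = $461.
Santos receives Lot G at value $180, so the others get W − 180 = $281.
Without Santos: best allocation of the remaining 2 bidders over all 3 lots is Petrov→Lot E ($177), Kapoor→Lot G ($118), total $295.
VCG payment = (others' best without Santos) − (others' welfare with Santos) = 295 − 281 = $14.

Santos pays $14.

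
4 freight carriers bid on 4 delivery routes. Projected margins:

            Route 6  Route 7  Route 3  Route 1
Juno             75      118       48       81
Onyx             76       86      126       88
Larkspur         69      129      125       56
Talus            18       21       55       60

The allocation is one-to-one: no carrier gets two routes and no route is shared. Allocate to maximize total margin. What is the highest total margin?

Optimal: Juno→Route 6 ($75k), Onyx→Route 3 ($126k), Larkspur→Route 7 ($129k), Talus→Route 1 ($60k) — total 75+126+129+60 = $390k.
Max-entry greedy (repeatedly take the single best remaining cell) gives $354k, worse by 36.

Maximum total: $390k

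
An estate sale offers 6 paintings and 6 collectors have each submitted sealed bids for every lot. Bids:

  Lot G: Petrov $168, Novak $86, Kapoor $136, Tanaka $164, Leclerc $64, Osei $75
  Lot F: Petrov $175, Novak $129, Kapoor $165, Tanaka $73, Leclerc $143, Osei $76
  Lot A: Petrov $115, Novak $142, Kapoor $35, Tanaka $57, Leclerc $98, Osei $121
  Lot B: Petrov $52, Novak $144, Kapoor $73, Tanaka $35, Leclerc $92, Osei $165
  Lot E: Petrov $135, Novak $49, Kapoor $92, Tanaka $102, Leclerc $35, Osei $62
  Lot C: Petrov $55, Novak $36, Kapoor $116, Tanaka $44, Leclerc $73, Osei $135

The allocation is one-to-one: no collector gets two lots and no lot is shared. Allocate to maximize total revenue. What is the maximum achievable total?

Optimal: Petrov→Lot E ($135), Novak→Lot A ($142), Kapoor→Lot C ($116), Tanaka→Lot G ($164), Leclerc→Lot F ($143), Osei→Lot B ($165) — total 135+142+116+164+143+165 = $865.
Column-greedy (each lot in turn goes to its best remaining collector) gives $815, worse by 50.
Next-best assignment: Petrov→Lot E, Novak→Lot A, Kapoor→Lot F, Tanaka→Lot G, Leclerc→Lot C, Osei→Lot B = $844.

Maximum total: $865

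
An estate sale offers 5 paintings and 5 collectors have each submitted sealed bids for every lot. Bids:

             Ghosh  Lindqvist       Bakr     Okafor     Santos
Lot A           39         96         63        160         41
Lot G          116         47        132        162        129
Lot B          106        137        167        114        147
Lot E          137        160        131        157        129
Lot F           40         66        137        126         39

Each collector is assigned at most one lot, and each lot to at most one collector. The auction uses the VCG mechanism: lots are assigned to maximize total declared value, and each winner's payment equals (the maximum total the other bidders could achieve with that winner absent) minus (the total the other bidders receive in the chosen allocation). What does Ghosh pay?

Efficient allocation: Ghosh→Lot G ($116), Lindqvist→Lot E ($160), Bakr→Lot F ($137), Okafor→Lot A ($160), Santos→Lot B ($147); total welfare W = $720.
Ghosh receives Lot G at value $116, so the others get W − 116 = $604.
Without Ghosh: best allocation of the remaining 4 bidders over all 5 lots is Lindqvist→Lot E ($160), Bakr→Lot B ($167), Okafor→Lot A ($160), Santos→Lot G ($129), total $616.
VCG payment = (others' best without Ghosh) − (others' welfare with Ghosh) = 616 − 604 = $12.

Ghosh pays $12.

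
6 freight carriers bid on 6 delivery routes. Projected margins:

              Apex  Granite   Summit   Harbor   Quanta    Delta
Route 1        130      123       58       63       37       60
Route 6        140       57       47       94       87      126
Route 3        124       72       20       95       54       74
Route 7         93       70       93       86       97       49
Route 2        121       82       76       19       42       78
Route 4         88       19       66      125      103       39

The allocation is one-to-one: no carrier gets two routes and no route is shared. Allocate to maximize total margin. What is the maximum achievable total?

Optimal: Apex→Route 3 ($124k), Granite→Route 1 ($123k), Summit→Route 2 ($76k), Harbor→Route 4 ($125k), Quanta→Route 7 ($97k), Delta→Route 6 ($126k) — total 124+123+76+125+97+126 = $671k.
Row-greedy (each carrier in turn takes its best remaining route) gives $613k, worse by 58.
Next-best assignment: Apex→Route 2, Granite→Route 1, Summit→Route 7, Harbor→Route 3, Quanta→Route 4, Delta→Route 6 = $661k.

Max total: $671k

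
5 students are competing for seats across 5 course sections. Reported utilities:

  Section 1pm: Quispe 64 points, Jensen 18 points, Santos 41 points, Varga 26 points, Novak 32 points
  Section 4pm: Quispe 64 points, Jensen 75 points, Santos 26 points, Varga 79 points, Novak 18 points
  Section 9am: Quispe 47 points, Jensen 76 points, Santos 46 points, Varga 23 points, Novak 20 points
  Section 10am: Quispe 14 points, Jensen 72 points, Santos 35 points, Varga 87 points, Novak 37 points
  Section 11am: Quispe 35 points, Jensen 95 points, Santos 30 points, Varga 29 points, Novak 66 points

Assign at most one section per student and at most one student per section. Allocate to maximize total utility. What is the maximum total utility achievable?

Optimal: Quispe→Section 1pm (64 points), Jensen→Section 4pm (75 points), Santos→Section 9am (46 points), Varga→Section 10am (87 points), Novak→Section 11am (66 points) — total 64+75+46+87+66 = 338 points.
Checked against all permutations: 338 points is optimal.

Max total: 338 points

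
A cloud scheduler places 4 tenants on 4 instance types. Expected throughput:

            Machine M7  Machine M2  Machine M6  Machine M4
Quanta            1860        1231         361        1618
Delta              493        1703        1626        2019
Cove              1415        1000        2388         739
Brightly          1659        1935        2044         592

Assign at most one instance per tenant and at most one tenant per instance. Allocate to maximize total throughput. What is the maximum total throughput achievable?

Maximum total: 8202 ops/s

This is a one-to-one assignment (maximum-weight bipartite matching).
Optimal: Quanta→Machine M7 (1860 ops/s), Delta→Machine M4 (2019 ops/s), Cove→Machine M6 (2388 ops/s), Brightly→Machine M2 (1935 ops/s) — total 1860+2019+2388+1935 = 8202 ops/s.
Next-best assignment: Quanta→Machine M4, Delta→Machine M2, Cove→Machine M6, Brightly→Machine M7 = 7368 ops/s.
Swapping Quanta↔Brightly (Quanta→Machine M2 1231 ops/s, Brightly→Machine M7 1659 ops/s) loses 905.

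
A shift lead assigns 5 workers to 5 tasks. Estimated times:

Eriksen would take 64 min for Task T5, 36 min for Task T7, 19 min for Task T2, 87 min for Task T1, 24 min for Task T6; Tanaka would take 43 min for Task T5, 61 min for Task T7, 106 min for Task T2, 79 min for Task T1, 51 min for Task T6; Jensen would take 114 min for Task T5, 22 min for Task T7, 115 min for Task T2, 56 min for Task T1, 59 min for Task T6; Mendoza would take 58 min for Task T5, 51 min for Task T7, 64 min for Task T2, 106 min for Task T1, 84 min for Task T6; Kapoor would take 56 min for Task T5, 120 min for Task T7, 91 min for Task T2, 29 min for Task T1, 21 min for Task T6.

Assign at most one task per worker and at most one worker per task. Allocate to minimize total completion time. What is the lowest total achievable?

This is a one-to-one assignment (minimum-cost bipartite matching).
Optimal: Eriksen→Task T2 (19 min), Tanaka→Task T6 (51 min), Jensen→Task T7 (22 min), Mendoza→Task T5 (58 min), Kapoor→Task T1 (29 min) — total 19+51+22+58+29 = 179 min.
Row-greedy (each worker in turn takes its cheapest remaining task) gives 197 min, worse by 18.
Next-best assignment: Eriksen→Task T6, Tanaka→Task T5, Jensen→Task T7, Mendoza→Task T2, Kapoor→Task T1 = 182 min.
Every other assignment is strictly worse.

Min total: 179 min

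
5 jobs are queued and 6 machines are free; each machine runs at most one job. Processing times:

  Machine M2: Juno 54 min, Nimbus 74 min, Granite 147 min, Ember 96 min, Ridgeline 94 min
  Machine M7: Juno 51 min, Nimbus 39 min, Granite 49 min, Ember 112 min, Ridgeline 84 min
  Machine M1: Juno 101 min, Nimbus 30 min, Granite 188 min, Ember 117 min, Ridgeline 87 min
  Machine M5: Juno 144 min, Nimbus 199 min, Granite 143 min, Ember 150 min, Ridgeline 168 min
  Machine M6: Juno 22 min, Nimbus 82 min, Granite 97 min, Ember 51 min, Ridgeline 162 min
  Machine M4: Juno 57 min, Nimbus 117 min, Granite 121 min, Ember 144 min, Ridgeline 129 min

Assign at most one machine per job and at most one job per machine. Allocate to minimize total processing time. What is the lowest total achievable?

This is the linear assignment problem.
Optimal: Juno→Machine M4 (57 min), Nimbus→Machine M1 (30 min), Granite→Machine M7 (49 min), Ember→Machine M6 (51 min), Ridgeline→Machine M2 (94 min) — total 57+30+49+51+94 = 281 min.
Column-greedy (each machine in turn goes to its cheapest remaining job) gives 374 min, worse by 93.
Next-best assignment: Juno→Machine M2, Nimbus→Machine M1, Granite→Machine M7, Ember→Machine M6, Ridgeline→Machine M4 = 313 min.

Min total: 281 min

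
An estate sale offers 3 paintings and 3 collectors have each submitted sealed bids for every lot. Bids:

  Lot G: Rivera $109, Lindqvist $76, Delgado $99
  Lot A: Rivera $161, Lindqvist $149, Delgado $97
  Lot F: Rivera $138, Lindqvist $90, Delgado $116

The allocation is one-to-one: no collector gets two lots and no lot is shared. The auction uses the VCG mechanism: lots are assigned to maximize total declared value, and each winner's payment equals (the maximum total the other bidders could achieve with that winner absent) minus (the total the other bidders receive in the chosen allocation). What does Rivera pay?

Efficient allocation: Rivera→Lot F ($138), Lindqvist→Lot A ($149), Delgado→Lot G ($99); total welfare W = $386.
Rivera receives Lot F at value $138, so the others get W − 138 = $248.
Without Rivera: best allocation of the remaining 2 bidders over all 3 lots is Lindqvist→Lot A ($149), Delgado→Lot F ($116), total $265.
VCG payment = (others' best without Rivera) − (others' welfare with Rivera) = 265 − 248 = $17.

Rivera pays $17.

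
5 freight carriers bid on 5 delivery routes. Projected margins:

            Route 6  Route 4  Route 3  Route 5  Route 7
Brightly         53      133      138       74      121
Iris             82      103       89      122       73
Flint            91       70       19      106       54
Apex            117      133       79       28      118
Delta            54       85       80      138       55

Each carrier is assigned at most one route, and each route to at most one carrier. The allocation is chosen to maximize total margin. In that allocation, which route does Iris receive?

Iris receives Route 4.

This is a one-to-one assignment (maximum-weight bipartite matching).
Optimal: Brightly→Route 3 ($138k), Iris→Route 4 ($103k), Flint→Route 6 ($91k), Apex→Route 7 ($118k), Delta→Route 5 ($138k) — total 138+103+91+118+138 = $588k.
Max-entry greedy (repeatedly take the single best remaining cell) gives $573k, worse by 15.
Next-best assignment: Brightly→Route 3, Iris→Route 7, Flint→Route 6, Apex→Route 4, Delta→Route 5 = $573k.
Iris's own top route is Route 5 ($122k), but forcing Iris→Route 5 and reassigning the rest optimally gives only $554k — worse by 34.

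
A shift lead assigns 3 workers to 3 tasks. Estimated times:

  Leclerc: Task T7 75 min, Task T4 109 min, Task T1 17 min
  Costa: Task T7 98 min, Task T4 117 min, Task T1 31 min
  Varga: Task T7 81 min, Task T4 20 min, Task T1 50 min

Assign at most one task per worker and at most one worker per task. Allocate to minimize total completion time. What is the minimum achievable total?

Min total: 126 min

Optimal: Leclerc→Task T7 (75 min), Costa→Task T1 (31 min), Varga→Task T4 (20 min) — total 75+31+20 = 126 min.
Min-entry greedy (repeatedly take the single cheapest remaining cell) gives 135 min, worse by 9.
Next-best assignment: Leclerc→Task T1, Costa→Task T7, Varga→Task T4 = 135 min.
No other one-to-one assignment undercuts 126 min.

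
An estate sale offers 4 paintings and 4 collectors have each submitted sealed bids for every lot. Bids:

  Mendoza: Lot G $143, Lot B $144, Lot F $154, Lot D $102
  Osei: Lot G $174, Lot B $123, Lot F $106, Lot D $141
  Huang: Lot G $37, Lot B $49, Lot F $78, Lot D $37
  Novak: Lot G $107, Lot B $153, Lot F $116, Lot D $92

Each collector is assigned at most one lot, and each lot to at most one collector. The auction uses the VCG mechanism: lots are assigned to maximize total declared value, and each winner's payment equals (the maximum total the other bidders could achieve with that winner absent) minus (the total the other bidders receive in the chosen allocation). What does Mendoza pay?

Efficient allocation: Mendoza→Lot F ($154), Osei→Lot G ($174), Huang→Lot D ($37), Novak→Lot B ($153); total welfare W = $518.
Mendoza receives Lot F at value $154, so the others get W − 154 = $364.
Without Mendoza: best allocation of the remaining 3 bidders over all 4 lots is Osei→Lot G ($174), Huang→Lot F ($78), Novak→Lot B ($153), total $405.
VCG payment = (others' best without Mendoza) − (others' welfare with Mendoza) = 405 − 364 = $41.

Mendoza pays $41.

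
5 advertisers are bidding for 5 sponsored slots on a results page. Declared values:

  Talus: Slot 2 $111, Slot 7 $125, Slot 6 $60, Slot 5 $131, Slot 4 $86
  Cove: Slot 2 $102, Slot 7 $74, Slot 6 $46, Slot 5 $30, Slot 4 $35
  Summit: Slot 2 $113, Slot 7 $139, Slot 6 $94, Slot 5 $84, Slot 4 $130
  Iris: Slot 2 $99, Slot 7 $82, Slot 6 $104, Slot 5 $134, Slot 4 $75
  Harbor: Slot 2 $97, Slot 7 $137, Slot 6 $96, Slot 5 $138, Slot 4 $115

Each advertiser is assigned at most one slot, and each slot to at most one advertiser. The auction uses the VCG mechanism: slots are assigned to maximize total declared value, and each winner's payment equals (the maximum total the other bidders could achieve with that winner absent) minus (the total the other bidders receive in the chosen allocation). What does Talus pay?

Efficient allocation: Talus→Slot 5 ($131), Cove→Slot 2 ($102), Summit→Slot 4 ($130), Iris→Slot 6 ($104), Harbor→Slot 7 ($137); total welfare W = $604.
Talus receives Slot 5 at value $131, so the others get W − 131 = $473.
Without Talus: best allocation of the remaining 4 bidders over all 5 slots is Cove→Slot 2 ($102), Summit→Slot 4 ($130), Iris→Slot 5 ($134), Harbor→Slot 7 ($137), total $503.
VCG payment = (others' best without Talus) − (others' welfare with Talus) = 503 − 473 = $30.

Talus pays $30.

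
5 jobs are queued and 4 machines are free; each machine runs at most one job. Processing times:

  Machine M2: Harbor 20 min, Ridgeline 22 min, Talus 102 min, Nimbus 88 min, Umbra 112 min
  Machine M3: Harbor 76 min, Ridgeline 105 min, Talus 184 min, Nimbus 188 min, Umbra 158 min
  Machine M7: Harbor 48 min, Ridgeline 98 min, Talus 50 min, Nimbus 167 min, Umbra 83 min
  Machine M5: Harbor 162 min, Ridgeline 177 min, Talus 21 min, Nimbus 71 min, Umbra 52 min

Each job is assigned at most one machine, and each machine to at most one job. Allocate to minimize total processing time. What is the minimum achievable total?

Min total: 200 min

Optimal: Ridgeline→Machine M2 (22 min), Harbor→Machine M3 (76 min), Talus→Machine M7 (50 min), Umbra→Machine M5 (52 min) — total 22+76+50+52 = 200 min.
Min-entry greedy (repeatedly take the single cheapest remaining cell) gives 229 min, worse by 29.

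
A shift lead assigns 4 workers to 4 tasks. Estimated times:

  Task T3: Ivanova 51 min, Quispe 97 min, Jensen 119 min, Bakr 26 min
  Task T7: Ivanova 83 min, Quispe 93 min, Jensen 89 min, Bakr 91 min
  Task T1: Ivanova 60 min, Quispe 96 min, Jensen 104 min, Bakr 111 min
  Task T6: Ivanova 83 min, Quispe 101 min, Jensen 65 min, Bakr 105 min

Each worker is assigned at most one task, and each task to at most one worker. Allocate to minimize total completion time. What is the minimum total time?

This is a one-to-one assignment (minimum-cost bipartite matching).
Optimal: Ivanova→Task T1 (60 min), Quispe→Task T7 (93 min), Jensen→Task T6 (65 min), Bakr→Task T3 (26 min) — total 60+93+65+26 = 244 min.
Column-greedy (each task in turn goes to its cheapest remaining worker) gives 270 min, worse by 26.

Min total: 244 min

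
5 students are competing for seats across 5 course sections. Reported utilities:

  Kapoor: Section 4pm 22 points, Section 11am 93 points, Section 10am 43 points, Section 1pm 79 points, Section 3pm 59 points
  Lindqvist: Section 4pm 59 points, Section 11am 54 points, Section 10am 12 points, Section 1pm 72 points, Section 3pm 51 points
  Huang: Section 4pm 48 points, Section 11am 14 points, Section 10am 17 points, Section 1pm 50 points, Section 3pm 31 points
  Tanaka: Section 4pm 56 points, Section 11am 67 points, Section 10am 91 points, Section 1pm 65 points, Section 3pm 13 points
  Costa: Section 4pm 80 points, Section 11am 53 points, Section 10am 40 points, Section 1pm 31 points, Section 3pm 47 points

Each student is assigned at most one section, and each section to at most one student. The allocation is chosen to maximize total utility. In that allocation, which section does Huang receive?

Huang receives Section 3pm.

Optimal: Kapoor→Section 11am (93 points), Lindqvist→Section 1pm (72 points), Huang→Section 3pm (31 points), Tanaka→Section 10am (91 points), Costa→Section 4pm (80 points) — total 93+72+31+91+80 = 367 points.
Row-greedy (each student in turn takes its best remaining section) gives 351 points, worse by 16.
Next-best assignment: Kapoor→Section 11am, Lindqvist→Section 3pm, Huang→Section 1pm, Tanaka→Section 10am, Costa→Section 4pm = 365 points.
Huang's own top section is Section 1pm (50 points), but forcing Huang→Section 1pm and reassigning the rest optimally gives only 365 points — worse by 2.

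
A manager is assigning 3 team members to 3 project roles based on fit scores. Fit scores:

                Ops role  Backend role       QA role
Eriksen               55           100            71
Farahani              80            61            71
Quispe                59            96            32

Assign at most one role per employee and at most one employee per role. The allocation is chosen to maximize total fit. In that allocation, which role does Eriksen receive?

Optimal: Eriksen→QA role (71 pts), Farahani→Ops role (80 pts), Quispe→Backend role (96 pts) — total 71+80+96 = 247 pts.
Row-greedy (each employee in turn takes its best remaining role) gives 212 pts, worse by 35.
Swapping Quispe↔Eriksen (Quispe→QA role 32 pts, Eriksen→Backend role 100 pts) loses 35.
No other one-to-one assignment exceeds 247 pts.
Eriksen's own top role is Backend role (100 pts), but forcing Eriksen→Backend role and reassigning the rest optimally gives only 230 pts — worse by 17.

Eriksen receives QA role.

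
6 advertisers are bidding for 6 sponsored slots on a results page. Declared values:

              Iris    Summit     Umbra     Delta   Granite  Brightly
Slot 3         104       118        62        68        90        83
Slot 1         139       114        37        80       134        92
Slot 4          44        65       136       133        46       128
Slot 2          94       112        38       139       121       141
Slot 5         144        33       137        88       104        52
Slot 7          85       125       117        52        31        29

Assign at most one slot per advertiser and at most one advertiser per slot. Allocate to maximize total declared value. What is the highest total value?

Maximum total: $787

This is the linear assignment problem.
Optimal: Iris→Slot 5 ($144), Summit→Slot 3 ($118), Umbra→Slot 7 ($117), Delta→Slot 4 ($133), Granite→Slot 1 ($134), Brightly→Slot 2 ($141) — total 144+118+117+133+134+141 = $787.
Row-greedy (each advertiser in turn takes its best remaining slot) gives $761, worse by 26.
No other one-to-one assignment exceeds $787.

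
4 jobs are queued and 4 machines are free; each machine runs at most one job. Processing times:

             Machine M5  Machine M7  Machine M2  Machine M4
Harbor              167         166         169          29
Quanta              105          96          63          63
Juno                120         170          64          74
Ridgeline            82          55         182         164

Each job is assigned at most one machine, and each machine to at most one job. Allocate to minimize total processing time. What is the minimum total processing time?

Optimal: Harbor→Machine M4 (29 min), Quanta→Machine M5 (105 min), Juno→Machine M2 (64 min), Ridgeline→Machine M7 (55 min) — total 29+105+64+55 = 253 min.
Column-greedy (each machine in turn goes to its cheapest remaining job) gives 271 min, worse by 18.

Min total: 253 min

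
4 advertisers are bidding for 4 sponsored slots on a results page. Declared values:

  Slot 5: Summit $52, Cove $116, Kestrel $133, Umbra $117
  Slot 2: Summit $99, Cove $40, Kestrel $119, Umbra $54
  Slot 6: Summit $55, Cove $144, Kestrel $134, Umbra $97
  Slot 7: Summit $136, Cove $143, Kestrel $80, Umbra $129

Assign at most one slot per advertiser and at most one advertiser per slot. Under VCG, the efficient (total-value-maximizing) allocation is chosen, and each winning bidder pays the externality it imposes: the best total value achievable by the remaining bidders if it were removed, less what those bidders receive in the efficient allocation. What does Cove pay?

Efficient allocation: Summit→Slot 7 ($136), Cove→Slot 6 ($144), Kestrel→Slot 2 ($119), Umbra→Slot 5 ($117); total welfare W = $516.
Cove receives Slot 6 at value $144, so the others get W − 144 = $372.
Without Cove: best allocation of the remaining 3 bidders over all 4 slots is Summit→Slot 7 ($136), Kestrel→Slot 6 ($134), Umbra→Slot 5 ($117), total $387.
VCG payment = (others' best without Cove) − (others' welfare with Cove) = 387 − 372 = $15.

Cove pays $15.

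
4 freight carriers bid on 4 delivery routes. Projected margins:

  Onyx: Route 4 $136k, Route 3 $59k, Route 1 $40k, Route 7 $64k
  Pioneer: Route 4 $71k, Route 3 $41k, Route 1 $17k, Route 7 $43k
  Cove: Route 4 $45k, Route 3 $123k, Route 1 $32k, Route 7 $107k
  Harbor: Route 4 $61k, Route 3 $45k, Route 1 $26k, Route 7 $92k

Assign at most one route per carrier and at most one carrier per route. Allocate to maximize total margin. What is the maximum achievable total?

Optimal: Onyx→Route 4 ($136k), Pioneer→Route 1 ($17k), Cove→Route 3 ($123k), Harbor→Route 7 ($92k) — total 136+17+123+92 = $368k.
Row-greedy (each carrier in turn takes its best remaining route) gives $328k, worse by 40.
Checked against all permutations: $368k is optimal.

Max total: $368k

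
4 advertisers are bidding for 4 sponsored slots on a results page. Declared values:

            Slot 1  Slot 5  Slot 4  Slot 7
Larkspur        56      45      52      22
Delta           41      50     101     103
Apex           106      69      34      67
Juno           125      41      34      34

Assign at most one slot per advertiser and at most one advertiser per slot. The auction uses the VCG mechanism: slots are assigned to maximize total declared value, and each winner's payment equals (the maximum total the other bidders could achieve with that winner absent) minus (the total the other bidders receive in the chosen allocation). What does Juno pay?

Efficient allocation: Larkspur→Slot 4 ($52), Delta→Slot 7 ($103), Apex→Slot 5 ($69), Juno→Slot 1 ($125); total welfare W = $349.
Juno receives Slot 1 at value $125, so the others get W − 125 = $224.
Without Juno: best allocation of the remaining 3 bidders over all 4 slots is Larkspur→Slot 4 ($52), Delta→Slot 7 ($103), Apex→Slot 1 ($106), total $261.
VCG payment = (others' best without Juno) − (others' welfare with Juno) = 261 − 224 = $37.

Juno pays $37.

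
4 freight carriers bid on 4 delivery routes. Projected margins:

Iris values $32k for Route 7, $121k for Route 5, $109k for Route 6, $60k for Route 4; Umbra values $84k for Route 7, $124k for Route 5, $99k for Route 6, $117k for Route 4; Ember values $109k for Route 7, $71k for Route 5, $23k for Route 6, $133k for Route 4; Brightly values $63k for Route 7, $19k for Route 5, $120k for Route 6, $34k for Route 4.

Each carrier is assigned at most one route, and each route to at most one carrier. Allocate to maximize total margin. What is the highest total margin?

Maximum total: $467k

This is the linear assignment problem.
Optimal: Iris→Route 5 ($121k), Umbra→Route 4 ($117k), Ember→Route 7 ($109k), Brightly→Route 6 ($120k) — total 121+117+109+120 = $467k.
Column-greedy (each route in turn goes to its best remaining carrier) gives $413k, worse by 54.
Next-best assignment: Iris→Route 5, Umbra→Route 7, Ember→Route 4, Brightly→Route 6 = $458k.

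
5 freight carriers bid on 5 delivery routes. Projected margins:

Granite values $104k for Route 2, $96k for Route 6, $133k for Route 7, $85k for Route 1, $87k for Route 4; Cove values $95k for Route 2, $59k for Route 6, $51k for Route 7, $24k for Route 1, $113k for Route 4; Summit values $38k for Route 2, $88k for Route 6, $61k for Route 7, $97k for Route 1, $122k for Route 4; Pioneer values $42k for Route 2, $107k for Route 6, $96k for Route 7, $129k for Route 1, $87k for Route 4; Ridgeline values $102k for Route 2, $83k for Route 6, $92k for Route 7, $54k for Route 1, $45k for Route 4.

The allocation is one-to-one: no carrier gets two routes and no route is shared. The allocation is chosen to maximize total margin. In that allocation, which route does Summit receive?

Summit receives Route 6.

Optimal: Granite→Route 7 ($133k), Cove→Route 4 ($113k), Summit→Route 6 ($88k), Pioneer→Route 1 ($129k), Ridgeline→Route 2 ($102k) — total 133+113+88+129+102 = $565k.
Max-entry greedy (repeatedly take the single best remaining cell) gives $545k, worse by 20.
Next-best assignment: Granite→Route 7, Cove→Route 2, Summit→Route 4, Pioneer→Route 1, Ridgeline→Route 6 = $562k.
Swapping Summit↔Ridgeline (Summit→Route 2 $38k, Ridgeline→Route 6 $83k) loses 69.
Every other assignment is strictly worse.
Summit's own top route is Route 4 ($122k), but forcing Summit→Route 4 and reassigning the rest optimally gives only $562k — worse by 3.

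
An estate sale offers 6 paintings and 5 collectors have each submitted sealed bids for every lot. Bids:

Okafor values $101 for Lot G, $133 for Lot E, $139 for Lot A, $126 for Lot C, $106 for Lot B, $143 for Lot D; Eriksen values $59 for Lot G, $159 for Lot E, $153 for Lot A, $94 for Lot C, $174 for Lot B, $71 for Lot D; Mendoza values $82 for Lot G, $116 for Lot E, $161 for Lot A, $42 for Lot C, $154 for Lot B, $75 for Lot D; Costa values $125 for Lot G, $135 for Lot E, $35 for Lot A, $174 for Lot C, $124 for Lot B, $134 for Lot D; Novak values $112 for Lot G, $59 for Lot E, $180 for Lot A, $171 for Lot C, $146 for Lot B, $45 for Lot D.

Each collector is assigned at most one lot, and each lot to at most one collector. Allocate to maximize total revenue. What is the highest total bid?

Maximum total: $810

This is the linear assignment problem.
Optimal: Okafor→Lot D ($143), Eriksen→Lot E ($159), Mendoza→Lot B ($154), Costa→Lot C ($174), Novak→Lot A ($180) — total 143+159+154+174+180 = $810.
Column-greedy (each lot in turn goes to its best remaining collector) gives $744, worse by 66.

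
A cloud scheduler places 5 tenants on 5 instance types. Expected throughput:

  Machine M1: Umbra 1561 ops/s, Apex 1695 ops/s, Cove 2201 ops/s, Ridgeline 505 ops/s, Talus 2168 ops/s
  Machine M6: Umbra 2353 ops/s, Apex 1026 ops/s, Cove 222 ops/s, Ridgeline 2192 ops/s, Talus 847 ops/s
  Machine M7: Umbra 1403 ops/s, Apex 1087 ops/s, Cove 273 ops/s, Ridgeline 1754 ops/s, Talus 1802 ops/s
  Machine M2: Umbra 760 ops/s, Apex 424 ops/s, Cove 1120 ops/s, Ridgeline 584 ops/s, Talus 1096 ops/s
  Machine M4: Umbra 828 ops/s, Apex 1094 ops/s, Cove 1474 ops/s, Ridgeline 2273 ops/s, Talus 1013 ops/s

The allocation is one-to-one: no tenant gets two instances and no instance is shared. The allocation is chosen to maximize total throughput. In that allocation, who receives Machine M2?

Optimal: Umbra→Machine M6 (2353 ops/s), Apex→Machine M1 (1695 ops/s), Cove→Machine M2 (1120 ops/s), Ridgeline→Machine M4 (2273 ops/s), Talus→Machine M7 (1802 ops/s) — total 2353+1695+1120+2273+1802 = 9243 ops/s.
Column-greedy (each instance in turn goes to its best remaining tenant) gives 8034 ops/s, worse by 1209.
Swapping Umbra↔Ridgeline (Umbra→Machine M4 828 ops/s, Ridgeline→Machine M6 2192 ops/s) loses 1606.
No other one-to-one assignment exceeds 9243 ops/s.
Cove's own top instance is Machine M1 (2201 ops/s), but forcing Cove→Machine M1 and reassigning the rest optimally gives only 9053 ops/s — worse by 190.

Cove receives Machine M2.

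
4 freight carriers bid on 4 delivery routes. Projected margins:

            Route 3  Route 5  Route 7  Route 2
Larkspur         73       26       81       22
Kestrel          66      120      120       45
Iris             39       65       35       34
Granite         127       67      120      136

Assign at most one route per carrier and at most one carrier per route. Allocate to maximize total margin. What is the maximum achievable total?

Optimal: Larkspur→Route 3 ($73k), Kestrel→Route 7 ($120k), Iris→Route 5 ($65k), Granite→Route 2 ($136k) — total 73+120+65+136 = $394k.
Max-entry greedy (repeatedly take the single best remaining cell) gives $376k, worse by 18.
Next-best assignment: Larkspur→Route 7, Kestrel→Route 5, Iris→Route 3, Granite→Route 2 = $376k.

Maximum total: $394k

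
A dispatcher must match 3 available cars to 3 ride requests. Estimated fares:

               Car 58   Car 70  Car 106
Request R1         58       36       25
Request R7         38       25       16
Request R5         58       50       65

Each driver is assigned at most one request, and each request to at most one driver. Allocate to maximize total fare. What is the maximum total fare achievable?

Max total: $148

This is a one-to-one assignment (maximum-weight bipartite matching).
Optimal: Car 58→Request R1 ($58), Car 70→Request R7 ($25), Car 106→Request R5 ($65) — total 58+25+65 = $148.
Row-greedy (each driver in turn takes its best remaining request) gives $124, worse by 24.
Checked against all permutations: $148 is optimal.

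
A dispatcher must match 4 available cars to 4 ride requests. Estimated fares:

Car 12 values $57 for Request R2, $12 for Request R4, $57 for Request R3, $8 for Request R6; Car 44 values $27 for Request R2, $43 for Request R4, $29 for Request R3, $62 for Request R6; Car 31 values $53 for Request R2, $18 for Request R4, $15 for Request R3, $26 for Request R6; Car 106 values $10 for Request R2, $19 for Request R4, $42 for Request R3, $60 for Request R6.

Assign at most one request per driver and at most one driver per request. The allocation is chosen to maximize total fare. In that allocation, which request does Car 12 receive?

Car 12 receives Request R3.

This is the linear assignment problem.
Optimal: Car 12→Request R3 ($57), Car 44→Request R4 ($43), Car 31→Request R2 ($53), Car 106→Request R6 ($60) — total 57+43+53+60 = $213.
Column-greedy (each request in turn goes to its best remaining driver) gives $168, worse by 45.
Swapping Car 12↔Car 106 (Car 12→Request R6 $8, Car 106→Request R3 $42) loses 67.
No other one-to-one assignment exceeds $213.
Car 12's own top request is Request R2 ($57), but forcing Car 12→Request R2 and reassigning the rest optimally gives only $179 — worse by 34.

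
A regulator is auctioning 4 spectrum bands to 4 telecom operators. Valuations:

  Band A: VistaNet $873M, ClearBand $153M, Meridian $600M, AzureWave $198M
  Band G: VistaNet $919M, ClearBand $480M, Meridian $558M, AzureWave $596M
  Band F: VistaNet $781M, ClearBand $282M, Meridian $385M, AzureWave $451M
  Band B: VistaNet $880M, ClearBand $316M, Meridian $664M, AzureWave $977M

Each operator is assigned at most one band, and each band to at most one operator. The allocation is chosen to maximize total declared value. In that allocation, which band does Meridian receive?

Meridian receives Band A.

Treat this as an assignment problem: match each operator to one band.
Optimal: VistaNet→Band F ($781M), ClearBand→Band G ($480M), Meridian→Band A ($600M), AzureWave→Band B ($977M) — total 781+480+600+977 = $2838M.
Row-greedy (each operator in turn takes its best remaining band) gives $2286M, worse by 552.
No other one-to-one assignment exceeds $2838M.
Meridian's own top band is Band B ($664M), but forcing Meridian→Band B and reassigning the rest optimally gives only $2468M — worse by 370.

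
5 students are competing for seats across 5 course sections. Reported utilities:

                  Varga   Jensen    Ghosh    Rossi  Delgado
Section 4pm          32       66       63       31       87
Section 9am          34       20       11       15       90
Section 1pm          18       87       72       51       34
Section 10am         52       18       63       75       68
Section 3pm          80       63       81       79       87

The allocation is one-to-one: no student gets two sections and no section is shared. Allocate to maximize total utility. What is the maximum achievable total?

Max total: 395 points

This is the linear assignment problem.
Optimal: Varga→Section 3pm (80 points), Jensen→Section 1pm (87 points), Ghosh→Section 4pm (63 points), Rossi→Section 10am (75 points), Delgado→Section 9am (90 points) — total 80+87+63+75+90 = 395 points.
Max-entry greedy (repeatedly take the single best remaining cell) gives 365 points, worse by 30.
Every other assignment is strictly worse.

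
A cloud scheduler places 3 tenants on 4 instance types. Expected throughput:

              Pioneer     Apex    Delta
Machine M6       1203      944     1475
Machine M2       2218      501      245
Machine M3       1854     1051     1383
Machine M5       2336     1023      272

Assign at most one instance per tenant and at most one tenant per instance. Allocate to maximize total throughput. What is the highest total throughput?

Maximum total: 4862 ops/s

This is the linear assignment problem.
Optimal: Pioneer→Machine M5 (2336 ops/s), Apex→Machine M3 (1051 ops/s), Delta→Machine M6 (1475 ops/s) — total 2336+1051+1475 = 4862 ops/s.
Column-greedy (each instance in turn goes to its best remaining tenant) gives 4744 ops/s, worse by 118.
Swapping Apex↔Pioneer (Apex→Machine M5 1023 ops/s, Pioneer→Machine M3 1854 ops/s) loses 510.
Checked against all permutations: 4862 ops/s is optimal.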